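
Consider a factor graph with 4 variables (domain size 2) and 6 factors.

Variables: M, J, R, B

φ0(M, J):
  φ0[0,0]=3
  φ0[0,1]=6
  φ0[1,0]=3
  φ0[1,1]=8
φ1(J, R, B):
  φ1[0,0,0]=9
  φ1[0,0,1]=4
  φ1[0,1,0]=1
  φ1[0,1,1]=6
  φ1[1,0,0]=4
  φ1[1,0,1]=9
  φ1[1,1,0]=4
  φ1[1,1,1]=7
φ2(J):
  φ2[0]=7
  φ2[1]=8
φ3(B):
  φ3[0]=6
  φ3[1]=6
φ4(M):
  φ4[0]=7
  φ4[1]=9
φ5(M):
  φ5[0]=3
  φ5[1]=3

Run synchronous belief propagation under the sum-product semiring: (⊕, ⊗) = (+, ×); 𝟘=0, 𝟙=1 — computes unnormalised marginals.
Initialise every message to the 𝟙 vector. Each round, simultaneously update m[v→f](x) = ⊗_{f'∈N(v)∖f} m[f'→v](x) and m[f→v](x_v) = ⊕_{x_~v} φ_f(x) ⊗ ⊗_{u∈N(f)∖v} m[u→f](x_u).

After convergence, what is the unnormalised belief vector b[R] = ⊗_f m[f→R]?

b[R] = [292032, 222912]

init: all messages = 𝟙 over 2 values
r1 m[φ0→M] = [9, 11]
r1 m[φ0→J] = [6, 14]
r1 m[φ1→J] = [20, 24]
r1 m[φ1→R] = [26, 18]
r1 m[φ1→B] = [18, 26]
r1 m[φ2→J] = [7, 8]
r1 m[φ3→B] = [6, 6]
r1 m[φ4→M] = [7, 9]
r1 m[φ5→M] = [3, 3]
r1 m[M→φ0] = [1, 1]
r1 m[M→φ4] = [1, 1]
r1 m[M→φ5] = [1, 1]
r1 m[J→φ0] = [1, 1]
r1 m[J→φ1] = [1, 1]
r1 m[J→φ2] = [1, 1]
r1 m[R→φ1] = [1, 1]
r1 m[B→φ1] = [1, 1]
r1 m[B→φ3] = [1, 1]
r2 m[φ0→M] = [9, 11]
r2 m[φ0→J] = [6, 14]
r2 m[φ1→J] = [20, 24]
r2 m[φ1→R] = [26, 18]
r2 m[φ1→B] = [18, 26]
r2 m[φ2→J] = [7, 8]
r2 m[φ3→B] = [6, 6]
r2 m[φ4→M] = [7, 9]
r2 m[φ5→M] = [3, 3]
r2 m[M→φ0] = [21, 27]
r2 m[M→φ4] = [27, 33]
r2 m[M→φ5] = [63, 99]
r2 m[J→φ0] = [140, 192]
r2 m[J→φ1] = [42, 112]
r2 m[J→φ2] = [120, 336]
r2 m[R→φ1] = [1, 1]
r2 m[B→φ1] = [6, 6]
r2 m[B→φ3] = [18, 26]
r3 m[φ0→M] = [1572, 1956]
r3 m[φ0→J] = [144, 342]
r3 m[φ1→J] = [120, 144]
r3 m[φ1→R] = [12012, 9156]
r3 m[φ1→B] = [1316, 2212]
r3 m[φ2→J] = [7, 8]
r3 m[φ3→B] = [6, 6]
r3 m[φ4→M] = [7, 9]
r3 m[φ5→M] = [3, 3]
r3 m[M→φ0] = [21, 27]
r3 m[M→φ4] = [27, 33]
r3 m[M→φ5] = [63, 99]
r3 m[J→φ0] = [140, 192]
r3 m[J→φ1] = [42, 112]
r3 m[J→φ2] = [120, 336]
r3 m[R→φ1] = [1, 1]
r3 m[B→φ1] = [6, 6]
r3 m[B→φ3] = [18, 26]
r4 m[φ0→M] = [1572, 1956]
r4 m[φ0→J] = [144, 342]
r4 m[φ1→J] = [120, 144]
r4 m[φ1→R] = [12012, 9156]
r4 m[φ1→B] = [1316, 2212]
r4 m[φ2→J] = [7, 8]
r4 m[φ3→B] = [6, 6]
r4 m[φ4→M] = [7, 9]
r4 m[φ5→M] = [3, 3]
r4 m[M→φ0] = [21, 27]
r4 m[M→φ4] = [4716, 5868]
r4 m[M→φ5] = [11004, 17604]
r4 m[J→φ0] = [840, 1152]
r4 m[J→φ1] = [1008, 2736]
r4 m[J→φ2] = [17280, 49248]
r4 m[R→φ1] = [1, 1]
r4 m[B→φ1] = [6, 6]
r4 m[B→φ3] = [1316, 2212]
r5 m[φ0→M] = [9432, 11736]
r5 m[φ0→J] = [144, 342]
r5 m[φ1→J] = [120, 144]
r5 m[φ1→R] = [292032, 222912]
r5 m[φ1→B] = [31968, 53856]
r5 m[φ2→J] = [7, 8]
r5 m[φ3→B] = [6, 6]
r5 m[φ4→M] = [7, 9]
r5 m[φ5→M] = [3, 3]
r5 m[M→φ0] = [21, 27]
r5 m[M→φ4] = [4716, 5868]
r5 m[M→φ5] = [11004, 17604]
r5 m[J→φ0] = [840, 1152]
r5 m[J→φ1] = [1008, 2736]
r5 m[J→φ2] = [17280, 49248]
r5 m[R→φ1] = [1, 1]
r5 m[B→φ1] = [6, 6]
r5 m[B→φ3] = [1316, 2212]
r6 m[φ0→M] = [9432, 11736]
r6 m[φ0→J] = [144, 342]
r6 m[φ1→J] = [120, 144]
r6 m[φ1→R] = [292032, 222912]
r6 m[φ1→B] = [31968, 53856]
r6 m[φ2→J] = [7, 8]
r6 m[φ3→B] = [6, 6]
r6 m[φ4→M] = [7, 9]
r6 m[φ5→M] = [3, 3]
r6 m[M→φ0] = [21, 27]
r6 m[M→φ4] = [28296, 35208]
r6 m[M→φ5] = [66024, 105624]
r6 m[J→φ0] = [840, 1152]
r6 m[J→φ1] = [1008, 2736]
r6 m[J→φ2] = [17280, 49248]
r6 m[R→φ1] = [1, 1]
r6 m[B→φ1] = [6, 6]
r6 m[B→φ3] = [31968, 53856]
r7 m[φ0→M] = [9432, 11736]
r7 m[φ0→J] = [144, 342]
r7 m[φ1→J] = [120, 144]
r7 m[φ1→R] = [292032, 222912]
r7 m[φ1→B] = [31968, 53856]
r7 m[φ2→J] = [7, 8]
r7 m[φ3→B] = [6, 6]
r7 m[φ4→M] = [7, 9]
r7 m[φ5→M] = [3, 3]
r7 m[M→φ0] = [21, 27]
r7 m[M→φ4] = [28296, 35208]
r7 m[M→φ5] = [66024, 105624]
r7 m[J→φ0] = [840, 1152]
r7 m[J→φ1] = [1008, 2736]
r7 m[J→φ2] = [17280, 49248]
r7 m[R→φ1] = [1, 1]
r7 m[B→φ1] = [6, 6]
r7 m[B→φ3] = [31968, 53856]
fixed point reached at round 7
b[R] = ⊗ incoming = [292032, 222912]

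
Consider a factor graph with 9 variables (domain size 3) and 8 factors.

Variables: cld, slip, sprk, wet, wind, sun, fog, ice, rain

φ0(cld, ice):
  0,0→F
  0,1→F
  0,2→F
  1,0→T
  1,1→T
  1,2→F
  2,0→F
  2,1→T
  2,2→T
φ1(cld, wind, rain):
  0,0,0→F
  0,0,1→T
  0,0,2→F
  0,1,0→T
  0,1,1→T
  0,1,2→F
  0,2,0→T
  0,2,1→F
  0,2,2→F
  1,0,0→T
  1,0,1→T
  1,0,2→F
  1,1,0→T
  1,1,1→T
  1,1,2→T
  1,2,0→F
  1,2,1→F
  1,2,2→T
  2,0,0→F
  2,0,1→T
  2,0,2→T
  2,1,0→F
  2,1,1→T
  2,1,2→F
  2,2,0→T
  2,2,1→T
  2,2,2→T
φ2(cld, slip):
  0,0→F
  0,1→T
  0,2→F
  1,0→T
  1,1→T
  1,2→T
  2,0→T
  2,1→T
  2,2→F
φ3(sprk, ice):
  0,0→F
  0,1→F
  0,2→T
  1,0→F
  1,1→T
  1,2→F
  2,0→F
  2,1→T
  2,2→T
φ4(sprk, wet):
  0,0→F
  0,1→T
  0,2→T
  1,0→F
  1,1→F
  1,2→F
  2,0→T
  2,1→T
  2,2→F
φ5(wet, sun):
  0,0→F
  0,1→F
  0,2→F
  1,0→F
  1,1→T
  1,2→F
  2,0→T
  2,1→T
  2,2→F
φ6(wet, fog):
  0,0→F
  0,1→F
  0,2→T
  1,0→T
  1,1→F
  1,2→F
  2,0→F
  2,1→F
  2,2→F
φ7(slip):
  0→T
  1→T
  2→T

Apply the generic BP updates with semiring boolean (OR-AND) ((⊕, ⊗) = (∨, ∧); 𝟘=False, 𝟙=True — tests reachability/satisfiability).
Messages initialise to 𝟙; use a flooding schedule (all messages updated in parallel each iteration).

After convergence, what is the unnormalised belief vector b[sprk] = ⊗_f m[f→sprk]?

init: all messages = 𝟙 over 3 values
r1 m[φ0→cld] = [F, T, T]
r1 m[φ0→ice] = [T, T, T]
r1 m[φ1→cld] = [T, T, T]
r1 m[φ1→wind] = [T, T, T]
r1 m[φ1→rain] = [T, T, T]
r1 m[φ2→cld] = [T, T, T]
r1 m[φ2→slip] = [T, T, T]
r1 m[φ3→sprk] = [T, T, T]
r1 m[φ3→ice] = [F, T, T]
r1 m[φ4→sprk] = [T, F, T]
r1 m[φ4→wet] = [T, T, T]
r1 m[φ5→wet] = [F, T, T]
r1 m[φ5→sun] = [T, T, F]
r1 m[φ6→wet] = [T, T, F]
r1 m[φ6→fog] = [T, F, T]
r1 m[φ7→slip] = [T, T, T]
r1 m[cld→φ0] = [T, T, T]
r1 m[cld→φ1] = [T, T, T]
r1 m[cld→φ2] = [T, T, T]
r1 m[slip→φ2] = [T, T, T]
r1 m[slip→φ7] = [T, T, T]
r1 m[sprk→φ3] = [T, T, T]
r1 m[sprk→φ4] = [T, T, T]
r1 m[wet→φ4] = [T, T, T]
r1 m[wet→φ5] = [T, T, T]
r1 m[wet→φ6] = [T, T, T]
r1 m[wind→φ1] = [T, T, T]
r1 m[sun→φ5] = [T, T, T]
r1 m[fog→φ6] = [T, T, T]
r1 m[ice→φ0] = [T, T, T]
r1 m[ice→φ3] = [T, T, T]
r1 m[rain→φ1] = [T, T, T]
r2 m[φ0→cld] = [F, T, T]
r2 m[φ0→ice] = [T, T, T]
r2 m[φ1→cld] = [T, T, T]
r2 m[φ1→wind] = [T, T, T]
r2 m[φ1→rain] = [T, T, T]
r2 m[φ2→cld] = [T, T, T]
r2 m[φ2→slip] = [T, T, T]
r2 m[φ3→sprk] = [T, T, T]
r2 m[φ3→ice] = [F, T, T]
r2 m[φ4→sprk] = [T, F, T]
r2 m[φ4→wet] = [T, T, T]
r2 m[φ5→wet] = [F, T, T]
r2 m[φ5→sun] = [T, T, F]
r2 m[φ6→wet] = [T, T, F]
r2 m[φ6→fog] = [T, F, T]
r2 m[φ7→slip] = [T, T, T]
r2 m[cld→φ0] = [T, T, T]
r2 m[cld→φ1] = [F, T, T]
r2 m[cld→φ2] = [F, T, T]
r2 m[slip→φ2] = [T, T, T]
r2 m[slip→φ7] = [T, T, T]
r2 m[sprk→φ3] = [T, F, T]
r2 m[sprk→φ4] = [T, T, T]
r2 m[wet→φ4] = [F, T, F]
r2 m[wet→φ5] = [T, T, F]
r2 m[wet→φ6] = [F, T, T]
r2 m[wind→φ1] = [T, T, T]
r2 m[sun→φ5] = [T, T, T]
r2 m[fog→φ6] = [T, T, T]
r2 m[ice→φ0] = [F, T, T]
r2 m[ice→φ3] = [T, T, T]
r2 m[rain→φ1] = [T, T, T]
r3 m[φ0→cld] = [F, T, T]
r3 m[φ0→ice] = [T, T, T]
r3 m[φ1→cld] = [T, T, T]
r3 m[φ1→wind] = [T, T, T]
r3 m[φ1→rain] = [T, T, T]
r3 m[φ2→cld] = [T, T, T]
r3 m[φ2→slip] = [T, T, T]
r3 m[φ3→sprk] = [T, T, T]
r3 m[φ3→ice] = [F, T, T]
r3 m[φ4→sprk] = [T, F, T]
r3 m[φ4→wet] = [T, T, T]
r3 m[φ5→wet] = [F, T, T]
r3 m[φ5→sun] = [F, T, F]
r3 m[φ6→wet] = [T, T, F]
r3 m[φ6→fog] = [T, F, F]
r3 m[φ7→slip] = [T, T, T]
r3 m[cld→φ0] = [T, T, T]
r3 m[cld→φ1] = [F, T, T]
r3 m[cld→φ2] = [F, T, T]
r3 m[slip→φ2] = [T, T, T]
r3 m[slip→φ7] = [T, T, T]
r3 m[sprk→φ3] = [T, F, T]
r3 m[sprk→φ4] = [T, T, T]
r3 m[wet→φ4] = [F, T, F]
r3 m[wet→φ5] = [T, T, F]
r3 m[wet→φ6] = [F, T, T]
r3 m[wind→φ1] = [T, T, T]
r3 m[sun→φ5] = [T, T, T]
r3 m[fog→φ6] = [T, T, T]
r3 m[ice→φ0] = [F, T, T]
r3 m[ice→φ3] = [T, T, T]
r3 m[rain→φ1] = [T, T, T]
r4 m[φ0→cld] = [F, T, T]
r4 m[φ0→ice] = [T, T, T]
r4 m[φ1→cld] = [T, T, T]
r4 m[φ1→wind] = [T, T, T]
r4 m[φ1→rain] = [T, T, T]
r4 m[φ2→cld] = [T, T, T]
r4 m[φ2→slip] = [T, T, T]
r4 m[φ3→sprk] = [T, T, T]
r4 m[φ3→ice] = [F, T, T]
r4 m[φ4→sprk] = [T, F, T]
r4 m[φ4→wet] = [T, T, T]
r4 m[φ5→wet] = [F, T, T]
r4 m[φ5→sun] = [F, T, F]
r4 m[φ6→wet] = [T, T, F]
r4 m[φ6→fog] = [T, F, F]
r4 m[φ7→slip] = [T, T, T]
r4 m[cld→φ0] = [T, T, T]
r4 m[cld→φ1] = [F, T, T]
r4 m[cld→φ2] = [F, T, T]
r4 m[slip→φ2] = [T, T, T]
r4 m[slip→φ7] = [T, T, T]
r4 m[sprk→φ3] = [T, F, T]
r4 m[sprk→φ4] = [T, T, T]
r4 m[wet→φ4] = [F, T, F]
r4 m[wet→φ5] = [T, T, F]
r4 m[wet→φ6] = [F, T, T]
r4 m[wind→φ1] = [T, T, T]
r4 m[sun→φ5] = [T, T, T]
r4 m[fog→φ6] = [T, T, T]
r4 m[ice→φ0] = [F, T, T]
r4 m[ice→φ3] = [T, T, T]
r4 m[rain→φ1] = [T, T, T]
fixed point reached at round 4
b[sprk] = ⊗ incoming = [T, F, T]

b[sprk] = [T, F, T]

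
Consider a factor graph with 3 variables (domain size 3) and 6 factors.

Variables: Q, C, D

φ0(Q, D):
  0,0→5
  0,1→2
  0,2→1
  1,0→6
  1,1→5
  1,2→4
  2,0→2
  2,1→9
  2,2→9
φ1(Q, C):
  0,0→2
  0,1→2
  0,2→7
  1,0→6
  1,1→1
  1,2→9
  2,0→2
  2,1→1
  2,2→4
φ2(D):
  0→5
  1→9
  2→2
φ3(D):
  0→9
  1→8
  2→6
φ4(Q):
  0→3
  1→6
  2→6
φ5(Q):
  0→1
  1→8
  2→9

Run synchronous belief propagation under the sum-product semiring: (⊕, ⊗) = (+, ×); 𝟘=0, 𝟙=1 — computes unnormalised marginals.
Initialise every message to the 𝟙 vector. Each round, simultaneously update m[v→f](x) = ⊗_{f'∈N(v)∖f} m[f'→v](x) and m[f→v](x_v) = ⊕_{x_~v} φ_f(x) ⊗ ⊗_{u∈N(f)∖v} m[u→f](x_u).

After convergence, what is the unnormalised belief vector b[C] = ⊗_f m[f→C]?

init: all messages = 𝟙 over 3 values
r1 m[φ0→Q] = [8, 15, 20]
r1 m[φ0→D] = [13, 16, 14]
r1 m[φ1→Q] = [11, 16, 7]
r1 m[φ1→C] = [10, 4, 20]
r1 m[φ2→D] = [5, 9, 2]
r1 m[φ3→D] = [9, 8, 6]
r1 m[φ4→Q] = [3, 6, 6]
r1 m[φ5→Q] = [1, 8, 9]
r1 m[Q→φ0] = [1, 1, 1]
r1 m[Q→φ1] = [1, 1, 1]
r1 m[Q→φ4] = [1, 1, 1]
r1 m[Q→φ5] = [1, 1, 1]
r1 m[C→φ1] = [1, 1, 1]
r1 m[D→φ0] = [1, 1, 1]
r1 m[D→φ2] = [1, 1, 1]
r1 m[D→φ3] = [1, 1, 1]
r2 m[φ0→Q] = [8, 15, 20]
r2 m[φ0→D] = [13, 16, 14]
r2 m[φ1→Q] = [11, 16, 7]
r2 m[φ1→C] = [10, 4, 20]
r2 m[φ2→D] = [5, 9, 2]
r2 m[φ3→D] = [9, 8, 6]
r2 m[φ4→Q] = [3, 6, 6]
r2 m[φ5→Q] = [1, 8, 9]
r2 m[Q→φ0] = [33, 768, 378]
r2 m[Q→φ1] = [24, 720, 1080]
r2 m[Q→φ4] = [88, 1920, 1260]
r2 m[Q→φ5] = [264, 1440, 840]
r2 m[C→φ1] = [1, 1, 1]
r2 m[D→φ0] = [45, 72, 12]
r2 m[D→φ2] = [117, 128, 84]
r2 m[D→φ3] = [65, 144, 28]
r3 m[φ0→Q] = [381, 678, 846]
r3 m[φ0→D] = [5529, 7308, 6507]
r3 m[φ1→Q] = [11, 16, 7]
r3 m[φ1→C] = [6528, 1848, 10968]
r3 m[φ2→D] = [5, 9, 2]
r3 m[φ3→D] = [9, 8, 6]
r3 m[φ4→Q] = [3, 6, 6]
r3 m[φ5→Q] = [1, 8, 9]
r3 m[Q→φ0] = [33, 768, 378]
r3 m[Q→φ1] = [24, 720, 1080]
r3 m[Q→φ4] = [88, 1920, 1260]
r3 m[Q→φ5] = [264, 1440, 840]
r3 m[C→φ1] = [1, 1, 1]
r3 m[D→φ0] = [45, 72, 12]
r3 m[D→φ2] = [117, 128, 84]
r3 m[D→φ3] = [65, 144, 28]
r4 m[φ0→Q] = [381, 678, 846]
r4 m[φ0→D] = [5529, 7308, 6507]
r4 m[φ1→Q] = [11, 16, 7]
r4 m[φ1→C] = [6528, 1848, 10968]
r4 m[φ2→D] = [5, 9, 2]
r4 m[φ3→D] = [9, 8, 6]
r4 m[φ4→Q] = [3, 6, 6]
r4 m[φ5→Q] = [1, 8, 9]
r4 m[Q→φ0] = [33, 768, 378]
r4 m[Q→φ1] = [1143, 32544, 45684]
r4 m[Q→φ4] = [4191, 86784, 53298]
r4 m[Q→φ5] = [12573, 65088, 35532]
r4 m[C→φ1] = [1, 1, 1]
r4 m[D→φ0] = [45, 72, 12]
r4 m[D→φ2] = [49761, 58464, 39042]
r4 m[D→φ3] = [27645, 65772, 13014]
r5 m[φ0→Q] = [381, 678, 846]
r5 m[φ0→D] = [5529, 7308, 6507]
r5 m[φ1→Q] = [11, 16, 7]
r5 m[φ1→C] = [288918, 80514, 483633]
r5 m[φ2→D] = [5, 9, 2]
r5 m[φ3→D] = [9, 8, 6]
r5 m[φ4→Q] = [3, 6, 6]
r5 m[φ5→Q] = [1, 8, 9]
r5 m[Q→φ0] = [33, 768, 378]
r5 m[Q→φ1] = [1143, 32544, 45684]
r5 m[Q→φ4] = [4191, 86784, 53298]
r5 m[Q→φ5] = [12573, 65088, 35532]
r5 m[C→φ1] = [1, 1, 1]
r5 m[D→φ0] = [45, 72, 12]
r5 m[D→φ2] = [49761, 58464, 39042]
r5 m[D→φ3] = [27645, 65772, 13014]
r6 m[φ0→Q] = [381, 678, 846]
r6 m[φ0→D] = [5529, 7308, 6507]
r6 m[φ1→Q] = [11, 16, 7]
r6 m[φ1→C] = [288918, 80514, 483633]
r6 m[φ2→D] = [5, 9, 2]
r6 m[φ3→D] = [9, 8, 6]
r6 m[φ4→Q] = [3, 6, 6]
r6 m[φ5→Q] = [1, 8, 9]
r6 m[Q→φ0] = [33, 768, 378]
r6 m[Q→φ1] = [1143, 32544, 45684]
r6 m[Q→φ4] = [4191, 86784, 53298]
r6 m[Q→φ5] = [12573, 65088, 35532]
r6 m[C→φ1] = [1, 1, 1]
r6 m[D→φ0] = [45, 72, 12]
r6 m[D→φ2] = [49761, 58464, 39042]
r6 m[D→φ3] = [27645, 65772, 13014]
fixed point reached at round 6
b[C] = ⊗ incoming = [288918, 80514, 483633]

b[C] = [288918, 80514, 483633]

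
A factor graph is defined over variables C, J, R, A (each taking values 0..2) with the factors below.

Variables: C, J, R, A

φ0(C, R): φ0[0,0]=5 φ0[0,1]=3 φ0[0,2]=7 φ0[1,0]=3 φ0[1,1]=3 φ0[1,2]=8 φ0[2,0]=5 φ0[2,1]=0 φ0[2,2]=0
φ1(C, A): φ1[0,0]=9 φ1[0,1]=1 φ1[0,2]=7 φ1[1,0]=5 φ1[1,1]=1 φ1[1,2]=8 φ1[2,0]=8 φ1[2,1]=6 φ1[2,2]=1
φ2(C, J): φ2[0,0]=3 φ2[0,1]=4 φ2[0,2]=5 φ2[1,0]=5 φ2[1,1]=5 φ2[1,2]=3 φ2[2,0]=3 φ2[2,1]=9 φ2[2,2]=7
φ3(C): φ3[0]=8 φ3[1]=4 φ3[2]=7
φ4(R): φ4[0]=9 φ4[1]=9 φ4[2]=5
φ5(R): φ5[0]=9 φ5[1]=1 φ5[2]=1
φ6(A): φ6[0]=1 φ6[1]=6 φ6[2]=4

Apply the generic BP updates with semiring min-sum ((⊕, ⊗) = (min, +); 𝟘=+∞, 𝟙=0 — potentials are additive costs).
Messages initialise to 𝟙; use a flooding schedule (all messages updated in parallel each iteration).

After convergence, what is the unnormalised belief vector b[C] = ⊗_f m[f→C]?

init: all messages = 𝟙 over 3 values
r1 m[φ0→C] = [3, 3, 0]
r1 m[φ0→R] = [3, 0, 0]
r1 m[φ1→C] = [1, 1, 1]
r1 m[φ1→A] = [5, 1, 1]
r1 m[φ2→C] = [3, 3, 3]
r1 m[φ2→J] = [3, 4, 3]
r1 m[φ3→C] = [8, 4, 7]
r1 m[φ4→R] = [9, 9, 5]
r1 m[φ5→R] = [9, 1, 1]
r1 m[φ6→A] = [1, 6, 4]
r1 m[C→φ0] = [0, 0, 0]
r1 m[C→φ1] = [0, 0, 0]
r1 m[C→φ2] = [0, 0, 0]
r1 m[C→φ3] = [0, 0, 0]
r1 m[J→φ2] = [0, 0, 0]
r1 m[R→φ0] = [0, 0, 0]
r1 m[R→φ4] = [0, 0, 0]
r1 m[R→φ5] = [0, 0, 0]
r1 m[A→φ1] = [0, 0, 0]
r1 m[A→φ6] = [0, 0, 0]
r2 m[φ0→C] = [3, 3, 0]
r2 m[φ0→R] = [3, 0, 0]
r2 m[φ1→C] = [1, 1, 1]
r2 m[φ1→A] = [5, 1, 1]
r2 m[φ2→C] = [3, 3, 3]
r2 m[φ2→J] = [3, 4, 3]
r2 m[φ3→C] = [8, 4, 7]
r2 m[φ4→R] = [9, 9, 5]
r2 m[φ5→R] = [9, 1, 1]
r2 m[φ6→A] = [1, 6, 4]
r2 m[C→φ0] = [12, 8, 11]
r2 m[C→φ1] = [14, 10, 10]
r2 m[C→φ2] = [12, 8, 8]
r2 m[C→φ3] = [7, 7, 4]
r2 m[J→φ2] = [0, 0, 0]
r2 m[R→φ0] = [18, 10, 6]
r2 m[R→φ4] = [12, 1, 1]
r2 m[R→φ5] = [12, 9, 5]
r2 m[A→φ1] = [1, 6, 4]
r2 m[A→φ6] = [5, 1, 1]
r3 m[φ0→C] = [13, 13, 6]
r3 m[φ0→R] = [11, 11, 11]
r3 m[φ1→C] = [7, 6, 5]
r3 m[φ1→A] = [15, 11, 11]
r3 m[φ2→C] = [3, 3, 3]
r3 m[φ2→J] = [11, 13, 11]
r3 m[φ3→C] = [8, 4, 7]
r3 m[φ4→R] = [9, 9, 5]
r3 m[φ5→R] = [9, 1, 1]
r3 m[φ6→A] = [1, 6, 4]
r3 m[C→φ0] = [12, 8, 11]
r3 m[C→φ1] = [14, 10, 10]
r3 m[C→φ2] = [12, 8, 8]
r3 m[C→φ3] = [7, 7, 4]
r3 m[J→φ2] = [0, 0, 0]
r3 m[R→φ0] = [18, 10, 6]
r3 m[R→φ4] = [12, 1, 1]
r3 m[R→φ5] = [12, 9, 5]
r3 m[A→φ1] = [1, 6, 4]
r3 m[A→φ6] = [5, 1, 1]
r4 m[φ0→C] = [13, 13, 6]
r4 m[φ0→R] = [11, 11, 11]
r4 m[φ1→C] = [7, 6, 5]
r4 m[φ1→A] = [15, 11, 11]
r4 m[φ2→C] = [3, 3, 3]
r4 m[φ2→J] = [11, 13, 11]
r4 m[φ3→C] = [8, 4, 7]
r4 m[φ4→R] = [9, 9, 5]
r4 m[φ5→R] = [9, 1, 1]
r4 m[φ6→A] = [1, 6, 4]
r4 m[C→φ0] = [18, 13, 15]
r4 m[C→φ1] = [24, 20, 16]
r4 m[C→φ2] = [28, 23, 18]
r4 m[C→φ3] = [23, 22, 14]
r4 m[J→φ2] = [0, 0, 0]
r4 m[R→φ0] = [18, 10, 6]
r4 m[R→φ4] = [20, 12, 12]
r4 m[R→φ5] = [20, 20, 16]
r4 m[A→φ1] = [1, 6, 4]
r4 m[A→φ6] = [15, 11, 11]
r5 m[φ0→C] = [13, 13, 6]
r5 m[φ0→R] = [16, 15, 15]
r5 m[φ1→C] = [7, 6, 5]
r5 m[φ1→A] = [24, 21, 17]
r5 m[φ2→C] = [3, 3, 3]
r5 m[φ2→J] = [21, 27, 25]
r5 m[φ3→C] = [8, 4, 7]
r5 m[φ4→R] = [9, 9, 5]
r5 m[φ5→R] = [9, 1, 1]
r5 m[φ6→A] = [1, 6, 4]
r5 m[C→φ0] = [18, 13, 15]
r5 m[C→φ1] = [24, 20, 16]
r5 m[C→φ2] = [28, 23, 18]
r5 m[C→φ3] = [23, 22, 14]
r5 m[J→φ2] = [0, 0, 0]
r5 m[R→φ0] = [18, 10, 6]
r5 m[R→φ4] = [20, 12, 12]
r5 m[R→φ5] = [20, 20, 16]
r5 m[A→φ1] = [1, 6, 4]
r5 m[A→φ6] = [15, 11, 11]
r6 m[φ0→C] = [13, 13, 6]
r6 m[φ0→R] = [16, 15, 15]
r6 m[φ1→C] = [7, 6, 5]
r6 m[φ1→A] = [24, 21, 17]
r6 m[φ2→C] = [3, 3, 3]
r6 m[φ2→J] = [21, 27, 25]
r6 m[φ3→C] = [8, 4, 7]
r6 m[φ4→R] = [9, 9, 5]
r6 m[φ5→R] = [9, 1, 1]
r6 m[φ6→A] = [1, 6, 4]
r6 m[C→φ0] = [18, 13, 15]
r6 m[C→φ1] = [24, 20, 16]
r6 m[C→φ2] = [28, 23, 18]
r6 m[C→φ3] = [23, 22, 14]
r6 m[J→φ2] = [0, 0, 0]
r6 m[R→φ0] = [18, 10, 6]
r6 m[R→φ4] = [25, 16, 16]
r6 m[R→φ5] = [25, 24, 20]
r6 m[A→φ1] = [1, 6, 4]
r6 m[A→φ6] = [24, 21, 17]
r7 m[φ0→C] = [13, 13, 6]
r7 m[φ0→R] = [16, 15, 15]
r7 m[φ1→C] = [7, 6, 5]
r7 m[φ1→A] = [24, 21, 17]
r7 m[φ2→C] = [3, 3, 3]
r7 m[φ2→J] = [21, 27, 25]
r7 m[φ3→C] = [8, 4, 7]
r7 m[φ4→R] = [9, 9, 5]
r7 m[φ5→R] = [9, 1, 1]
r7 m[φ6→A] = [1, 6, 4]
r7 m[C→φ0] = [18, 13, 15]
r7 m[C→φ1] = [24, 20, 16]
r7 m[C→φ2] = [28, 23, 18]
r7 m[C→φ3] = [23, 22, 14]
r7 m[J→φ2] = [0, 0, 0]
r7 m[R→φ0] = [18, 10, 6]
r7 m[R→φ4] = [25, 16, 16]
r7 m[R→φ5] = [25, 24, 20]
r7 m[A→φ1] = [1, 6, 4]
r7 m[A→φ6] = [24, 21, 17]
fixed point reached at round 7
b[C] = ⊗ incoming = [31, 26, 21]

b[C] = [31, 26, 21]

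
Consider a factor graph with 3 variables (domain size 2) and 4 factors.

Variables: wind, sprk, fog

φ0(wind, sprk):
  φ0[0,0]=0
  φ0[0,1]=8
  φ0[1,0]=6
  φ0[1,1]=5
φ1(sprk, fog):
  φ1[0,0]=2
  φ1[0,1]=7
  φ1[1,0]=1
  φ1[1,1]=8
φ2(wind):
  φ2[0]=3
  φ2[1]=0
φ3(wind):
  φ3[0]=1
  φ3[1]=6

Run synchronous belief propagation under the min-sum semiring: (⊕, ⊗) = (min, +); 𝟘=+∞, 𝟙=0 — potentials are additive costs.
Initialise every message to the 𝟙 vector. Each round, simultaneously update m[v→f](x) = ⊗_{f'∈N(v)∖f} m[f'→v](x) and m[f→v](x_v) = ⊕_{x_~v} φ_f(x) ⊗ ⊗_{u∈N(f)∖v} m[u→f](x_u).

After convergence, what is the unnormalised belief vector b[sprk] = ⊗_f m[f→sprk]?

b[sprk] = [6, 12]

init: all messages = 𝟙 over 2 values
r1 m[φ0→wind] = [0, 5]
r1 m[φ0→sprk] = [0, 5]
r1 m[φ1→sprk] = [2, 1]
r1 m[φ1→fog] = [1, 7]
r1 m[φ2→wind] = [3, 0]
r1 m[φ3→wind] = [1, 6]
r1 m[wind→φ0] = [0, 0]
r1 m[wind→φ2] = [0, 0]
r1 m[wind→φ3] = [0, 0]
r1 m[sprk→φ0] = [0, 0]
r1 m[sprk→φ1] = [0, 0]
r1 m[fog→φ1] = [0, 0]
r2 m[φ0→wind] = [0, 5]
r2 m[φ0→sprk] = [0, 5]
r2 m[φ1→sprk] = [2, 1]
r2 m[φ1→fog] = [1, 7]
r2 m[φ2→wind] = [3, 0]
r2 m[φ3→wind] = [1, 6]
r2 m[wind→φ0] = [4, 6]
r2 m[wind→φ2] = [1, 11]
r2 m[wind→φ3] = [3, 5]
r2 m[sprk→φ0] = [2, 1]
r2 m[sprk→φ1] = [0, 5]
r2 m[fog→φ1] = [0, 0]
r3 m[φ0→wind] = [2, 6]
r3 m[φ0→sprk] = [4, 11]
r3 m[φ1→sprk] = [2, 1]
r3 m[φ1→fog] = [2, 7]
r3 m[φ2→wind] = [3, 0]
r3 m[φ3→wind] = [1, 6]
r3 m[wind→φ0] = [4, 6]
r3 m[wind→φ2] = [1, 11]
r3 m[wind→φ3] = [3, 5]
r3 m[sprk→φ0] = [2, 1]
r3 m[sprk→φ1] = [0, 5]
r3 m[fog→φ1] = [0, 0]
r4 m[φ0→wind] = [2, 6]
r4 m[φ0→sprk] = [4, 11]
r4 m[φ1→sprk] = [2, 1]
r4 m[φ1→fog] = [2, 7]
r4 m[φ2→wind] = [3, 0]
r4 m[φ3→wind] = [1, 6]
r4 m[wind→φ0] = [4, 6]
r4 m[wind→φ2] = [3, 12]
r4 m[wind→φ3] = [5, 6]
r4 m[sprk→φ0] = [2, 1]
r4 m[sprk→φ1] = [4, 11]
r4 m[fog→φ1] = [0, 0]
r5 m[φ0→wind] = [2, 6]
r5 m[φ0→sprk] = [4, 11]
r5 m[φ1→sprk] = [2, 1]
r5 m[φ1→fog] = [6, 11]
r5 m[φ2→wind] = [3, 0]
r5 m[φ3→wind] = [1, 6]
r5 m[wind→φ0] = [4, 6]
r5 m[wind→φ2] = [3, 12]
r5 m[wind→φ3] = [5, 6]
r5 m[sprk→φ0] = [2, 1]
r5 m[sprk→φ1] = [4, 11]
r5 m[fog→φ1] = [0, 0]
r6 m[φ0→wind] = [2, 6]
r6 m[φ0→sprk] = [4, 11]
r6 m[φ1→sprk] = [2, 1]
r6 m[φ1→fog] = [6, 11]
r6 m[φ2→wind] = [3, 0]
r6 m[φ3→wind] = [1, 6]
r6 m[wind→φ0] = [4, 6]
r6 m[wind→φ2] = [3, 12]
r6 m[wind→φ3] = [5, 6]
r6 m[sprk→φ0] = [2, 1]
r6 m[sprk→φ1] = [4, 11]
r6 m[fog→φ1] = [0, 0]
fixed point reached at round 6
b[sprk] = ⊗ incoming = [6, 12]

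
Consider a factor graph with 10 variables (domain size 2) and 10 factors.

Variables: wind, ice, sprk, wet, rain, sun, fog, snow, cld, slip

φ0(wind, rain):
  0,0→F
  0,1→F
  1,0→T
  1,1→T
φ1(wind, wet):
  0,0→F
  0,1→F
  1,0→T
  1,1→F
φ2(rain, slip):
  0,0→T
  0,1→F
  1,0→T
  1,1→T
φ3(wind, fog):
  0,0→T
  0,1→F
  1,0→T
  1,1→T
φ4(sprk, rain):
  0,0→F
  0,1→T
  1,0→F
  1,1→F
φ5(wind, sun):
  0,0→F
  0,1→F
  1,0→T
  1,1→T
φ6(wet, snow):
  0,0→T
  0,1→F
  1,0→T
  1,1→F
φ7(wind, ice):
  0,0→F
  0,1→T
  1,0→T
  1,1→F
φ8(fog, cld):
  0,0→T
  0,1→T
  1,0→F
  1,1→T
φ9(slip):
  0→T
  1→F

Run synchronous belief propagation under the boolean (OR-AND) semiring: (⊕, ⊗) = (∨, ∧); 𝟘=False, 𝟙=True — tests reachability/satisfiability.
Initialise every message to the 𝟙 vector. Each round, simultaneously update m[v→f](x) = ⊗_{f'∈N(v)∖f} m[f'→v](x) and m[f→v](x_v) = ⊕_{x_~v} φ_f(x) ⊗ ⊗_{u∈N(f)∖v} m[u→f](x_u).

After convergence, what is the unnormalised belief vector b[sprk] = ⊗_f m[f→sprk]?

init: all messages = 𝟙 over 2 values
r1 m[φ0→wind] = [F, T]
r1 m[φ0→rain] = [T, T]
r1 m[φ1→wind] = [F, T]
r1 m[φ1→wet] = [T, F]
r1 m[φ2→rain] = [T, T]
r1 m[φ2→slip] = [T, T]
r1 m[φ3→wind] = [T, T]
r1 m[φ3→fog] = [T, T]
r1 m[φ4→sprk] = [T, F]
r1 m[φ4→rain] = [F, T]
r1 m[φ5→wind] = [F, T]
r1 m[φ5→sun] = [T, T]
r1 m[φ6→wet] = [T, T]
r1 m[φ6→snow] = [T, F]
r1 m[φ7→wind] = [T, T]
r1 m[φ7→ice] = [T, T]
r1 m[φ8→fog] = [T, T]
r1 m[φ8→cld] = [T, T]
r1 m[φ9→slip] = [T, F]
r1 m[wind→φ0] = [T, T]
r1 m[wind→φ1] = [T, T]
r1 m[wind→φ3] = [T, T]
r1 m[wind→φ5] = [T, T]
r1 m[wind→φ7] = [T, T]
r1 m[ice→φ7] = [T, T]
r1 m[sprk→φ4] = [T, T]
r1 m[wet→φ1] = [T, T]
r1 m[wet→φ6] = [T, T]
r1 m[rain→φ0] = [T, T]
r1 m[rain→φ2] = [T, T]
r1 m[rain→φ4] = [T, T]
r1 m[sun→φ5] = [T, T]
r1 m[fog→φ3] = [T, T]
r1 m[fog→φ8] = [T, T]
r1 m[snow→φ6] = [T, T]
r1 m[cld→φ8] = [T, T]
r1 m[slip→φ2] = [T, T]
r1 m[slip→φ9] = [T, T]
r2 m[φ0→wind] = [F, T]
r2 m[φ0→rain] = [T, T]
r2 m[φ1→wind] = [F, T]
r2 m[φ1→wet] = [T, F]
r2 m[φ2→rain] = [T, T]
r2 m[φ2→slip] = [T, T]
r2 m[φ3→wind] = [T, T]
r2 m[φ3→fog] = [T, T]
r2 m[φ4→sprk] = [T, F]
r2 m[φ4→rain] = [F, T]
r2 m[φ5→wind] = [F, T]
r2 m[φ5→sun] = [T, T]
r2 m[φ6→wet] = [T, T]
r2 m[φ6→snow] = [T, F]
r2 m[φ7→wind] = [T, T]
r2 m[φ7→ice] = [T, T]
r2 m[φ8→fog] = [T, T]
r2 m[φ8→cld] = [T, T]
r2 m[φ9→slip] = [T, F]
r2 m[wind→φ0] = [F, T]
r2 m[wind→φ1] = [F, T]
r2 m[wind→φ3] = [F, T]
r2 m[wind→φ5] = [F, T]
r2 m[wind→φ7] = [F, T]
r2 m[ice→φ7] = [T, T]
r2 m[sprk→φ4] = [T, T]
r2 m[wet→φ1] = [T, T]
r2 m[wet→φ6] = [T, F]
r2 m[rain→φ0] = [F, T]
r2 m[rain→φ2] = [F, T]
r2 m[rain→φ4] = [T, T]
r2 m[sun→φ5] = [T, T]
r2 m[fog→φ3] = [T, T]
r2 m[fog→φ8] = [T, T]
r2 m[snow→φ6] = [T, T]
r2 m[cld→φ8] = [T, T]
r2 m[slip→φ2] = [T, F]
r2 m[slip→φ9] = [T, T]
r3 m[φ0→wind] = [F, T]
r3 m[φ0→rain] = [T, T]
r3 m[φ1→wind] = [F, T]
r3 m[φ1→wet] = [T, F]
r3 m[φ2→rain] = [T, T]
r3 m[φ2→slip] = [T, T]
r3 m[φ3→wind] = [T, T]
r3 m[φ3→fog] = [T, T]
r3 m[φ4→sprk] = [T, F]
r3 m[φ4→rain] = [F, T]
r3 m[φ5→wind] = [F, T]
r3 m[φ5→sun] = [T, T]
r3 m[φ6→wet] = [T, T]
r3 m[φ6→snow] = [T, F]
r3 m[φ7→wind] = [T, T]
r3 m[φ7→ice] = [T, F]
r3 m[φ8→fog] = [T, T]
r3 m[φ8→cld] = [T, T]
r3 m[φ9→slip] = [T, F]
r3 m[wind→φ0] = [F, T]
r3 m[wind→φ1] = [F, T]
r3 m[wind→φ3] = [F, T]
r3 m[wind→φ5] = [F, T]
r3 m[wind→φ7] = [F, T]
r3 m[ice→φ7] = [T, T]
r3 m[sprk→φ4] = [T, T]
r3 m[wet→φ1] = [T, T]
r3 m[wet→φ6] = [T, F]
r3 m[rain→φ0] = [F, T]
r3 m[rain→φ2] = [F, T]
r3 m[rain→φ4] = [T, T]
r3 m[sun→φ5] = [T, T]
r3 m[fog→φ3] = [T, T]
r3 m[fog→φ8] = [T, T]
r3 m[snow→φ6] = [T, T]
r3 m[cld→φ8] = [T, T]
r3 m[slip→φ2] = [T, F]
r3 m[slip→φ9] = [T, T]
r4 m[φ0→wind] = [F, T]
r4 m[φ0→rain] = [T, T]
r4 m[φ1→wind] = [F, T]
r4 m[φ1→wet] = [T, F]
r4 m[φ2→rain] = [T, T]
r4 m[φ2→slip] = [T, T]
r4 m[φ3→wind] = [T, T]
r4 m[φ3→fog] = [T, T]
r4 m[φ4→sprk] = [T, F]
r4 m[φ4→rain] = [F, T]
r4 m[φ5→wind] = [F, T]
r4 m[φ5→sun] = [T, T]
r4 m[φ6→wet] = [T, T]
r4 m[φ6→snow] = [T, F]
r4 m[φ7→wind] = [T, T]
r4 m[φ7→ice] = [T, F]
r4 m[φ8→fog] = [T, T]
r4 m[φ8→cld] = [T, T]
r4 m[φ9→slip] = [T, F]
r4 m[wind→φ0] = [F, T]
r4 m[wind→φ1] = [F, T]
r4 m[wind→φ3] = [F, T]
r4 m[wind→φ5] = [F, T]
r4 m[wind→φ7] = [F, T]
r4 m[ice→φ7] = [T, T]
r4 m[sprk→φ4] = [T, T]
r4 m[wet→φ1] = [T, T]
r4 m[wet→φ6] = [T, F]
r4 m[rain→φ0] = [F, T]
r4 m[rain→φ2] = [F, T]
r4 m[rain→φ4] = [T, T]
r4 m[sun→φ5] = [T, T]
r4 m[fog→φ3] = [T, T]
r4 m[fog→φ8] = [T, T]
r4 m[snow→φ6] = [T, T]
r4 m[cld→φ8] = [T, T]
r4 m[slip→φ2] = [T, F]
r4 m[slip→φ9] = [T, T]
fixed point reached at round 4
b[sprk] = ⊗ incoming = [T, F]

b[sprk] = [T, F]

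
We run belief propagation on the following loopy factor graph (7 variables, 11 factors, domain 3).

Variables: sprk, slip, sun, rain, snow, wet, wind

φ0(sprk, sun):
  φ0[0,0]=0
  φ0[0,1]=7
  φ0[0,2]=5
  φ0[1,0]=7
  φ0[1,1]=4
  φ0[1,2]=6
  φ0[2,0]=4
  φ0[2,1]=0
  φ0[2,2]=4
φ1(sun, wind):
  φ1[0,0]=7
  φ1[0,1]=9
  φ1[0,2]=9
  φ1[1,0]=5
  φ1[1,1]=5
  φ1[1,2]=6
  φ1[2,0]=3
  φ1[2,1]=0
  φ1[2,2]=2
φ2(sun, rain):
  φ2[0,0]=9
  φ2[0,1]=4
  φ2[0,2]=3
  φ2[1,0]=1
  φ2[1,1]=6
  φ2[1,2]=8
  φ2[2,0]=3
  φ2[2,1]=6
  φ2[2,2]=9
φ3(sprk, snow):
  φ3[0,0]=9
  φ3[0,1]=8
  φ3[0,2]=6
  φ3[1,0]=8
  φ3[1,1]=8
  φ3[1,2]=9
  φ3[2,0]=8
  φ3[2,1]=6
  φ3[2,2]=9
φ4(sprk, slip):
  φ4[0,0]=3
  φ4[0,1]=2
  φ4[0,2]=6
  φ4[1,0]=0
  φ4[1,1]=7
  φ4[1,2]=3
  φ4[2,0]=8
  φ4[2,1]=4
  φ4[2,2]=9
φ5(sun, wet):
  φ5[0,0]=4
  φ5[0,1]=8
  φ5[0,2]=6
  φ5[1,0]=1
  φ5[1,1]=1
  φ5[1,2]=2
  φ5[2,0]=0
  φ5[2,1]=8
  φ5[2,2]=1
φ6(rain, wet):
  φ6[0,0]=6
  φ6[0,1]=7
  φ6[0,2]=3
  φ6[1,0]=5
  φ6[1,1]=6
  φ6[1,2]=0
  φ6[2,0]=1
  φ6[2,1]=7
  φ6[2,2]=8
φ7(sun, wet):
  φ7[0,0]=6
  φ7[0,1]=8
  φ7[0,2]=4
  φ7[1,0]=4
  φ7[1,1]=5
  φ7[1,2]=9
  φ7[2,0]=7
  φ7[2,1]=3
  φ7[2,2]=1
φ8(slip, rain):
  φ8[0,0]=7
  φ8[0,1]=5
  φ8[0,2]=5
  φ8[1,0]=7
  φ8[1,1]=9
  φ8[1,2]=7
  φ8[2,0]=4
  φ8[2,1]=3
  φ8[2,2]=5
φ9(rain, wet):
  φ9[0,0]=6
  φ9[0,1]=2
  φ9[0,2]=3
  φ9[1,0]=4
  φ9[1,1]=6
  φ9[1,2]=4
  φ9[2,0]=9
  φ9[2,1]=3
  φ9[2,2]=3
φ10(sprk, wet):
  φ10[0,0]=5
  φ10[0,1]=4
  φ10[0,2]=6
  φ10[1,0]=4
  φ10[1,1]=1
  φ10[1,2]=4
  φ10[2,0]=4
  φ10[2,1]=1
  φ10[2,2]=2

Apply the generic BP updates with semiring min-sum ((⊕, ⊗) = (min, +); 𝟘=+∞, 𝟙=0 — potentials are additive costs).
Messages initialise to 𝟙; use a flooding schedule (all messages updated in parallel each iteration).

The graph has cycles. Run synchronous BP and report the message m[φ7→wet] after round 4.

message @ round 4 = [11, 10, 8]

init: all messages = 𝟙 over 3 values
r1 m[φ0→sprk] = [0, 4, 0]
r1 m[φ0→sun] = [0, 0, 4]
r1 m[φ1→sun] = [7, 5, 0]
r1 m[φ1→wind] = [3, 0, 2]
r1 m[φ2→sun] = [3, 1, 3]
r1 m[φ2→rain] = [1, 4, 3]
r1 m[φ3→sprk] = [6, 8, 6]
r1 m[φ3→snow] = [8, 6, 6]
r1 m[φ4→sprk] = [2, 0, 4]
r1 m[φ4→slip] = [0, 2, 3]
r1 m[φ5→sun] = [4, 1, 0]
r1 m[φ5→wet] = [0, 1, 1]
r1 m[φ6→rain] = [3, 0, 1]
r1 m[φ6→wet] = [1, 6, 0]
r1 m[φ7→sun] = [4, 4, 1]
r1 m[φ7→wet] = [4, 3, 1]
r1 m[φ8→slip] = [5, 7, 3]
r1 m[φ8→rain] = [4, 3, 5]
r1 m[φ9→rain] = [2, 4, 3]
r1 m[φ9→wet] = [4, 2, 3]
r1 m[φ10→sprk] = [4, 1, 1]
r1 m[φ10→wet] = [4, 1, 2]
r1 m[sprk→φ0] = [0, 0, 0]
r1 m[sprk→φ3] = [0, 0, 0]
r1 m[sprk→φ4] = [0, 0, 0]
r1 m[sprk→φ10] = [0, 0, 0]
r1 m[slip→φ4] = [0, 0, 0]
r1 m[slip→φ8] = [0, 0, 0]
r1 m[sun→φ0] = [0, 0, 0]
r1 m[sun→φ1] = [0, 0, 0]
r1 m[sun→φ2] = [0, 0, 0]
r1 m[sun→φ5] = [0, 0, 0]
r1 m[sun→φ7] = [0, 0, 0]
r1 m[rain→φ2] = [0, 0, 0]
r1 m[rain→φ6] = [0, 0, 0]
r1 m[rain→φ8] = [0, 0, 0]
r1 m[rain→φ9] = [0, 0, 0]
r1 m[snow→φ3] = [0, 0, 0]
r1 m[wet→φ5] = [0, 0, 0]
r1 m[wet→φ6] = [0, 0, 0]
r1 m[wet→φ7] = [0, 0, 0]
r1 m[wet→φ9] = [0, 0, 0]
r1 m[wet→φ10] = [0, 0, 0]
r1 m[wind→φ1] = [0, 0, 0]
r2 m[φ0→sprk] = [0, 4, 0]
r2 m[φ0→sun] = [0, 0, 4]
r2 m[φ1→sun] = [7, 5, 0]
r2 m[φ1→wind] = [3, 0, 2]
r2 m[φ2→sun] = [3, 1, 3]
r2 m[φ2→rain] = [1, 4, 3]
r2 m[φ3→sprk] = [6, 8, 6]
r2 m[φ3→snow] = [8, 6, 6]
r2 m[φ4→sprk] = [2, 0, 4]
r2 m[φ4→slip] = [0, 2, 3]
r2 m[φ5→sun] = [4, 1, 0]
r2 m[φ5→wet] = [0, 1, 1]
r2 m[φ6→rain] = [3, 0, 1]
r2 m[φ6→wet] = [1, 6, 0]
r2 m[φ7→sun] = [4, 4, 1]
r2 m[φ7→wet] = [4, 3, 1]
r2 m[φ8→slip] = [5, 7, 3]
r2 m[φ8→rain] = [4, 3, 5]
r2 m[φ9→rain] = [2, 4, 3]
r2 m[φ9→wet] = [4, 2, 3]
r2 m[φ10→sprk] = [4, 1, 1]
r2 m[φ10→wet] = [4, 1, 2]
r2 m[sprk→φ0] = [12, 9, 11]
r2 m[sprk→φ3] = [6, 5, 5]
r2 m[sprk→φ4] = [10, 13, 7]
r2 m[sprk→φ10] = [8, 12, 10]
r2 m[slip→φ4] = [5, 7, 3]
r2 m[slip→φ8] = [0, 2, 3]
r2 m[sun→φ0] = [18, 11, 4]
r2 m[sun→φ1] = [11, 6, 8]
r2 m[sun→φ2] = [15, 10, 5]
r2 m[sun→φ5] = [14, 10, 8]
r2 m[sun→φ7] = [14, 7, 7]
r2 m[rain→φ2] = [9, 7, 9]
r2 m[rain→φ6] = [7, 11, 11]
r2 m[rain→φ8] = [6, 8, 7]
r2 m[rain→φ9] = [8, 7, 9]
r2 m[snow→φ3] = [0, 0, 0]
r2 m[wet→φ5] = [13, 12, 6]
r2 m[wet→φ6] = [12, 7, 7]
r2 m[wet→φ7] = [9, 10, 6]
r2 m[wet→φ9] = [9, 11, 4]
r2 m[wet→φ10] = [9, 12, 5]
r2 m[wind→φ1] = [0, 0, 0]
r3 m[φ0→sprk] = [9, 10, 8]
r3 m[φ0→sun] = [12, 11, 15]
r3 m[φ1→sun] = [7, 5, 0]
r3 m[φ1→wind] = [11, 8, 10]
r3 m[φ2→sun] = [11, 10, 12]
r3 m[φ2→rain] = [8, 11, 14]
r3 m[φ3→sprk] = [6, 8, 6]
r3 m[φ3→snow] = [13, 11, 12]
r3 m[φ4→sprk] = [8, 5, 11]
r3 m[φ4→slip] = [13, 11, 16]
r3 m[φ5→sun] = [12, 8, 7]
r3 m[φ5→wet] = [8, 11, 9]
r3 m[φ6→rain] = [10, 7, 13]
r3 m[φ6→wet] = [12, 14, 10]
r3 m[φ7→sun] = [10, 13, 7]
r3 m[φ7→wet] = [11, 10, 8]
r3 m[φ8→slip] = [12, 13, 10]
r3 m[φ8→rain] = [7, 5, 5]
r3 m[φ9→rain] = [7, 8, 7]
r3 m[φ9→wet] = [11, 10, 11]
r3 m[φ10→sprk] = [11, 9, 7]
r3 m[φ10→wet] = [13, 11, 12]
r3 m[sprk→φ0] = [12, 9, 11]
r3 m[sprk→φ3] = [6, 5, 5]
r3 m[sprk→φ4] = [10, 13, 7]
r3 m[sprk→φ10] = [8, 12, 10]
r3 m[slip→φ4] = [5, 7, 3]
r3 m[slip→φ8] = [0, 2, 3]
r3 m[sun→φ0] = [18, 11, 4]
r3 m[sun→φ1] = [11, 6, 8]
r3 m[sun→φ2] = [15, 10, 5]
r3 m[sun→φ5] = [14, 10, 8]
r3 m[sun→φ7] = [14, 7, 7]
r3 m[rain→φ2] = [9, 7, 9]
r3 m[rain→φ6] = [7, 11, 11]
r3 m[rain→φ8] = [6, 8, 7]
r3 m[rain→φ9] = [8, 7, 9]
r3 m[snow→φ3] = [0, 0, 0]
r3 m[wet→φ5] = [13, 12, 6]
r3 m[wet→φ6] = [12, 7, 7]
r3 m[wet→φ7] = [9, 10, 6]
r3 m[wet→φ9] = [9, 11, 4]
r3 m[wet→φ10] = [9, 12, 5]
r3 m[wind→φ1] = [0, 0, 0]
r4 m[φ0→sprk] = [9, 10, 8]
r4 m[φ0→sun] = [12, 11, 15]
r4 m[φ1→sun] = [7, 5, 0]
r4 m[φ1→wind] = [11, 8, 10]
r4 m[φ2→sun] = [11, 10, 12]
r4 m[φ2→rain] = [8, 11, 14]
r4 m[φ3→sprk] = [6, 8, 6]
r4 m[φ3→snow] = [13, 11, 12]
r4 m[φ4→sprk] = [8, 5, 11]
r4 m[φ4→slip] = [13, 11, 16]
r4 m[φ5→sun] = [12, 8, 7]
r4 m[φ5→wet] = [8, 11, 9]
r4 m[φ6→rain] = [10, 7, 13]
r4 m[φ6→wet] = [12, 14, 10]
r4 m[φ7→sun] = [10, 13, 7]
r4 m[φ7→wet] = [11, 10, 8]
r4 m[φ8→slip] = [12, 13, 10]
r4 m[φ8→rain] = [7, 5, 5]
r4 m[φ9→rain] = [7, 8, 7]
r4 m[φ9→wet] = [11, 10, 11]
r4 m[φ10→sprk] = [11, 9, 7]
r4 m[φ10→wet] = [13, 11, 12]
r4 m[sprk→φ0] = [25, 22, 24]
r4 m[sprk→φ3] = [28, 24, 26]
r4 m[sprk→φ4] = [26, 27, 21]
r4 m[sprk→φ10] = [23, 23, 25]
r4 m[slip→φ4] = [12, 13, 10]
r4 m[slip→φ8] = [13, 11, 16]
r4 m[sun→φ0] = [40, 36, 26]
r4 m[sun→φ1] = [45, 42, 41]
r4 m[sun→φ2] = [41, 37, 29]
r4 m[sun→φ5] = [40, 39, 34]
r4 m[sun→φ7] = [42, 34, 34]
r4 m[rain→φ2] = [24, 20, 25]
r4 m[rain→φ6] = [22, 24, 26]
r4 m[rain→φ8] = [25, 26, 34]
r4 m[rain→φ9] = [25, 23, 32]
r4 m[snow→φ3] = [0, 0, 0]
r4 m[wet→φ5] = [47, 45, 41]
r4 m[wet→φ6] = [43, 42, 40]
r4 m[wet→φ7] = [44, 46, 42]
r4 m[wet→φ9] = [44, 46, 39]
r4 m[wet→φ10] = [42, 45, 38]
r4 m[wind→φ1] = [0, 0, 0]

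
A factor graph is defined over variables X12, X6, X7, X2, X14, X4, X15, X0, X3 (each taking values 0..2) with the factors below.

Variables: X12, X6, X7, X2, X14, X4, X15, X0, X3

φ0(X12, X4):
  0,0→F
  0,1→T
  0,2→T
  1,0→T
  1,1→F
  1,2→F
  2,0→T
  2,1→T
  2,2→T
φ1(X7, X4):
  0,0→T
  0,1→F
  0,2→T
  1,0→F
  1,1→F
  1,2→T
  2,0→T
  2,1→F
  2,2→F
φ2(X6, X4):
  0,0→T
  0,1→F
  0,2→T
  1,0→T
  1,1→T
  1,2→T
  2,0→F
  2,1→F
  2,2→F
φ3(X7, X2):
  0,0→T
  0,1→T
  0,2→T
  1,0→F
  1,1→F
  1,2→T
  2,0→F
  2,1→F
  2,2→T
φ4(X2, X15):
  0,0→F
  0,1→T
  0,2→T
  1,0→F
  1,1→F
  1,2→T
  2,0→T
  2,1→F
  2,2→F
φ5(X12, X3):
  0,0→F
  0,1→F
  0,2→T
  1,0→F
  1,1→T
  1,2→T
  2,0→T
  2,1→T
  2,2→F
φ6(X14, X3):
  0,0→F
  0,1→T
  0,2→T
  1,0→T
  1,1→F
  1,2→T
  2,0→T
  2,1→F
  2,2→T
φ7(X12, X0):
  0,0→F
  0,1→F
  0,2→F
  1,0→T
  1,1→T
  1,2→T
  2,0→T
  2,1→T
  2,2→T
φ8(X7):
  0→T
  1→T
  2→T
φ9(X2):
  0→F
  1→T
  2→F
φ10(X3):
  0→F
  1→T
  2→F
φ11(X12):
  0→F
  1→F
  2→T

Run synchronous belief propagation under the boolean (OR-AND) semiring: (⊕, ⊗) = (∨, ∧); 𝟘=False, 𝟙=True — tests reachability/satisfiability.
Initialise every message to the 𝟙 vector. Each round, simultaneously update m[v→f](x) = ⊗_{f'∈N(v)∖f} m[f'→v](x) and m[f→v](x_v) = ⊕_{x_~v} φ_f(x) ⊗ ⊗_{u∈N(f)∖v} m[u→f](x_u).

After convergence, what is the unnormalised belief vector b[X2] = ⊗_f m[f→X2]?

init: all messages = 𝟙 over 3 values
r1 m[φ0→X12] = [T, T, T]
r1 m[φ0→X4] = [T, T, T]
r1 m[φ1→X7] = [T, T, T]
r1 m[φ1→X4] = [T, F, T]
r1 m[φ2→X6] = [T, T, F]
r1 m[φ2→X4] = [T, T, T]
r1 m[φ3→X7] = [T, T, T]
r1 m[φ3→X2] = [T, T, T]
r1 m[φ4→X2] = [T, T, T]
r1 m[φ4→X15] = [T, T, T]
r1 m[φ5→X12] = [T, T, T]
r1 m[φ5→X3] = [T, T, T]
r1 m[φ6→X14] = [T, T, T]
r1 m[φ6→X3] = [T, T, T]
r1 m[φ7→X12] = [F, T, T]
r1 m[φ7→X0] = [T, T, T]
r1 m[φ8→X7] = [T, T, T]
r1 m[φ9→X2] = [F, T, F]
r1 m[φ10→X3] = [F, T, F]
r1 m[φ11→X12] = [F, F, T]
r1 m[X12→φ0] = [T, T, T]
r1 m[X12→φ5] = [T, T, T]
r1 m[X12→φ7] = [T, T, T]
r1 m[X12→φ11] = [T, T, T]
r1 m[X6→φ2] = [T, T, T]
r1 m[X7→φ1] = [T, T, T]
r1 m[X7→φ3] = [T, T, T]
r1 m[X7→φ8] = [T, T, T]
r1 m[X2→φ3] = [T, T, T]
r1 m[X2→φ4] = [T, T, T]
r1 m[X2→φ9] = [T, T, T]
r1 m[X14→φ6] = [T, T, T]
r1 m[X4→φ0] = [T, T, T]
r1 m[X4→φ1] = [T, T, T]
r1 m[X4→φ2] = [T, T, T]
r1 m[X15→φ4] = [T, T, T]
r1 m[X0→φ7] = [T, T, T]
r1 m[X3→φ5] = [T, T, T]
r1 m[X3→φ6] = [T, T, T]
r1 m[X3→φ10] = [T, T, T]
r2 m[φ0→X12] = [T, T, T]
r2 m[φ0→X4] = [T, T, T]
r2 m[φ1→X7] = [T, T, T]
r2 m[φ1→X4] = [T, F, T]
r2 m[φ2→X6] = [T, T, F]
r2 m[φ2→X4] = [T, T, T]
r2 m[φ3→X7] = [T, T, T]
r2 m[φ3→X2] = [T, T, T]
r2 m[φ4→X2] = [T, T, T]
r2 m[φ4→X15] = [T, T, T]
r2 m[φ5→X12] = [T, T, T]
r2 m[φ5→X3] = [T, T, T]
r2 m[φ6→X14] = [T, T, T]
r2 m[φ6→X3] = [T, T, T]
r2 m[φ7→X12] = [F, T, T]
r2 m[φ7→X0] = [T, T, T]
r2 m[φ8→X7] = [T, T, T]
r2 m[φ9→X2] = [F, T, F]
r2 m[φ10→X3] = [F, T, F]
r2 m[φ11→X12] = [F, F, T]
r2 m[X12→φ0] = [F, F, T]
r2 m[X12→φ5] = [F, F, T]
r2 m[X12→φ7] = [F, F, T]
r2 m[X12→φ11] = [F, T, T]
r2 m[X6→φ2] = [T, T, T]
r2 m[X7→φ1] = [T, T, T]
r2 m[X7→φ3] = [T, T, T]
r2 m[X7→φ8] = [T, T, T]
r2 m[X2→φ3] = [F, T, F]
r2 m[X2→φ4] = [F, T, F]
r2 m[X2→φ9] = [T, T, T]
r2 m[X14→φ6] = [T, T, T]
r2 m[X4→φ0] = [T, F, T]
r2 m[X4→φ1] = [T, T, T]
r2 m[X4→φ2] = [T, F, T]
r2 m[X15→φ4] = [T, T, T]
r2 m[X0→φ7] = [T, T, T]
r2 m[X3→φ5] = [F, T, F]
r2 m[X3→φ6] = [F, T, F]
r2 m[X3→φ10] = [T, T, T]
r3 m[φ0→X12] = [T, T, T]
r3 m[φ0→X4] = [T, T, T]
r3 m[φ1→X7] = [T, T, T]
r3 m[φ1→X4] = [T, F, T]
r3 m[φ2→X6] = [T, T, F]
r3 m[φ2→X4] = [T, T, T]
r3 m[φ3→X7] = [T, F, F]
r3 m[φ3→X2] = [T, T, T]
r3 m[φ4→X2] = [T, T, T]
r3 m[φ4→X15] = [F, F, T]
r3 m[φ5→X12] = [F, T, T]
r3 m[φ5→X3] = [T, T, F]
r3 m[φ6→X14] = [T, F, F]
r3 m[φ6→X3] = [T, T, T]
r3 m[φ7→X12] = [F, T, T]
r3 m[φ7→X0] = [T, T, T]
r3 m[φ8→X7] = [T, T, T]
r3 m[φ9→X2] = [F, T, F]
r3 m[φ10→X3] = [F, T, F]
r3 m[φ11→X12] = [F, F, T]
r3 m[X12→φ0] = [F, F, T]
r3 m[X12→φ5] = [F, F, T]
r3 m[X12→φ7] = [F, F, T]
r3 m[X12→φ11] = [F, T, T]
r3 m[X6→φ2] = [T, T, T]
r3 m[X7→φ1] = [T, T, T]
r3 m[X7→φ3] = [T, T, T]
r3 m[X7→φ8] = [T, T, T]
r3 m[X2→φ3] = [F, T, F]
r3 m[X2→φ4] = [F, T, F]
r3 m[X2→φ9] = [T, T, T]
r3 m[X14→φ6] = [T, T, T]
r3 m[X4→φ0] = [T, F, T]
r3 m[X4→φ1] = [T, T, T]
r3 m[X4→φ2] = [T, F, T]
r3 m[X15→φ4] = [T, T, T]
r3 m[X0→φ7] = [T, T, T]
r3 m[X3→φ5] = [F, T, F]
r3 m[X3→φ6] = [F, T, F]
r3 m[X3→φ10] = [T, T, T]
r4 m[φ0→X12] = [T, T, T]
r4 m[φ0→X4] = [T, T, T]
r4 m[φ1→X7] = [T, T, T]
r4 m[φ1→X4] = [T, F, T]
r4 m[φ2→X6] = [T, T, F]
r4 m[φ2→X4] = [T, T, T]
r4 m[φ3→X7] = [T, F, F]
r4 m[φ3→X2] = [T, T, T]
r4 m[φ4→X2] = [T, T, T]
r4 m[φ4→X15] = [F, F, T]
r4 m[φ5→X12] = [F, T, T]
r4 m[φ5→X3] = [T, T, F]
r4 m[φ6→X14] = [T, F, F]
r4 m[φ6→X3] = [T, T, T]
r4 m[φ7→X12] = [F, T, T]
r4 m[φ7→X0] = [T, T, T]
r4 m[φ8→X7] = [T, T, T]
r4 m[φ9→X2] = [F, T, F]
r4 m[φ10→X3] = [F, T, F]
r4 m[φ11→X12] = [F, F, T]
r4 m[X12→φ0] = [F, F, T]
r4 m[X12→φ5] = [F, F, T]
r4 m[X12→φ7] = [F, F, T]
r4 m[X12→φ11] = [F, T, T]
r4 m[X6→φ2] = [T, T, T]
r4 m[X7→φ1] = [T, F, F]
r4 m[X7→φ3] = [T, T, T]
r4 m[X7→φ8] = [T, F, F]
r4 m[X2→φ3] = [F, T, F]
r4 m[X2→φ4] = [F, T, F]
r4 m[X2→φ9] = [T, T, T]
r4 m[X14→φ6] = [T, T, T]
r4 m[X4→φ0] = [T, F, T]
r4 m[X4→φ1] = [T, T, T]
r4 m[X4→φ2] = [T, F, T]
r4 m[X15→φ4] = [T, T, T]
r4 m[X0→φ7] = [T, T, T]
r4 m[X3→φ5] = [F, T, F]
r4 m[X3→φ6] = [F, T, F]
r4 m[X3→φ10] = [T, T, F]
r5 m[φ0→X12] = [T, T, T]
r5 m[φ0→X4] = [T, T, T]
r5 m[φ1→X7] = [T, T, T]
r5 m[φ1→X4] = [T, F, T]
r5 m[φ2→X6] = [T, T, F]
r5 m[φ2→X4] = [T, T, T]
r5 m[φ3→X7] = [T, F, F]
r5 m[φ3→X2] = [T, T, T]
r5 m[φ4→X2] = [T, T, T]
r5 m[φ4→X15] = [F, F, T]
r5 m[φ5→X12] = [F, T, T]
r5 m[φ5→X3] = [T, T, F]
r5 m[φ6→X14] = [T, F, F]
r5 m[φ6→X3] = [T, T, T]
r5 m[φ7→X12] = [F, T, T]
r5 m[φ7→X0] = [T, T, T]
r5 m[φ8→X7] = [T, T, T]
r5 m[φ9→X2] = [F, T, F]
r5 m[φ10→X3] = [F, T, F]
r5 m[φ11→X12] = [F, F, T]
r5 m[X12→φ0] = [F, F, T]
r5 m[X12→φ5] = [F, F, T]
r5 m[X12→φ7] = [F, F, T]
r5 m[X12→φ11] = [F, T, T]
r5 m[X6→φ2] = [T, T, T]
r5 m[X7→φ1] = [T, F, F]
r5 m[X7→φ3] = [T, T, T]
r5 m[X7→φ8] = [T, F, F]
r5 m[X2→φ3] = [F, T, F]
r5 m[X2→φ4] = [F, T, F]
r5 m[X2→φ9] = [T, T, T]
r5 m[X14→φ6] = [T, T, T]
r5 m[X4→φ0] = [T, F, T]
r5 m[X4→φ1] = [T, T, T]
r5 m[X4→φ2] = [T, F, T]
r5 m[X15→φ4] = [T, T, T]
r5 m[X0→φ7] = [T, T, T]
r5 m[X3→φ5] = [F, T, F]
r5 m[X3→φ6] = [F, T, F]
r5 m[X3→φ10] = [T, T, F]
fixed point reached at round 5
b[X2] = ⊗ incoming = [F, T, F]

b[X2] = [F, T, F]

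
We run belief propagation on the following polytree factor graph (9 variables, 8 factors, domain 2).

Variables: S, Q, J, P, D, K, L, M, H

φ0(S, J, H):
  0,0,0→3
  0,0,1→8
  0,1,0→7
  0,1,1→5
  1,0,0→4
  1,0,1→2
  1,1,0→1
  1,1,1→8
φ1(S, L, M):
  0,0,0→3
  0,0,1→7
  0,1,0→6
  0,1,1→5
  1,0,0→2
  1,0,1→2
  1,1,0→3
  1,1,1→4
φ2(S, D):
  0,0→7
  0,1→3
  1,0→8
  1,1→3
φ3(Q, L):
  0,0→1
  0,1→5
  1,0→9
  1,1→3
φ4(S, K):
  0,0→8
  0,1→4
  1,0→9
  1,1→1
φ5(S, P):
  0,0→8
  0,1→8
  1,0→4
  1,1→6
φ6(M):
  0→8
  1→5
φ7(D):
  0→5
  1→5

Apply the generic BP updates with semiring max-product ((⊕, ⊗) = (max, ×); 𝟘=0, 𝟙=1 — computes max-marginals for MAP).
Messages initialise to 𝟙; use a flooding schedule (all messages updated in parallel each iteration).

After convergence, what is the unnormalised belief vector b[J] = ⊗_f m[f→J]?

b[J] = [5644800, 4939200]

init: all messages = 𝟙 over 2 values
r1 m[φ0→S] = [8, 8]
r1 m[φ0→J] = [8, 8]
r1 m[φ0→H] = [7, 8]
r1 m[φ1→S] = [7, 4]
r1 m[φ1→L] = [7, 6]
r1 m[φ1→M] = [6, 7]
r1 m[φ2→S] = [7, 8]
r1 m[φ2→D] = [8, 3]
r1 m[φ3→Q] = [5, 9]
r1 m[φ3→L] = [9, 5]
r1 m[φ4→S] = [8, 9]
r1 m[φ4→K] = [9, 4]
r1 m[φ5→S] = [8, 6]
r1 m[φ5→P] = [8, 8]
r1 m[φ6→M] = [8, 5]
r1 m[φ7→D] = [5, 5]
r1 m[S→φ0] = [1, 1]
r1 m[S→φ1] = [1, 1]
r1 m[S→φ2] = [1, 1]
r1 m[S→φ4] = [1, 1]
r1 m[S→φ5] = [1, 1]
r1 m[Q→φ3] = [1, 1]
r1 m[J→φ0] = [1, 1]
r1 m[P→φ5] = [1, 1]
r1 m[D→φ2] = [1, 1]
r1 m[D→φ7] = [1, 1]
r1 m[K→φ4] = [1, 1]
r1 m[L→φ1] = [1, 1]
r1 m[L→φ3] = [1, 1]
r1 m[M→φ1] = [1, 1]
r1 m[M→φ6] = [1, 1]
r1 m[H→φ0] = [1, 1]
r2 m[φ0→S] = [8, 8]
r2 m[φ0→J] = [8, 8]
r2 m[φ0→H] = [7, 8]
r2 m[φ1→S] = [7, 4]
r2 m[φ1→L] = [7, 6]
r2 m[φ1→M] = [6, 7]
r2 m[φ2→S] = [7, 8]
r2 m[φ2→D] = [8, 3]
r2 m[φ3→Q] = [5, 9]
r2 m[φ3→L] = [9, 5]
r2 m[φ4→S] = [8, 9]
r2 m[φ4→K] = [9, 4]
r2 m[φ5→S] = [8, 6]
r2 m[φ5→P] = [8, 8]
r2 m[φ6→M] = [8, 5]
r2 m[φ7→D] = [5, 5]
r2 m[S→φ0] = [3136, 1728]
r2 m[S→φ1] = [3584, 3456]
r2 m[S→φ2] = [3584, 1728]
r2 m[S→φ4] = [3136, 1536]
r2 m[S→φ5] = [3136, 2304]
r2 m[Q→φ3] = [1, 1]
r2 m[J→φ0] = [1, 1]
r2 m[P→φ5] = [1, 1]
r2 m[D→φ2] = [5, 5]
r2 m[D→φ7] = [8, 3]
r2 m[K→φ4] = [1, 1]
r2 m[L→φ1] = [9, 5]
r2 m[L→φ3] = [7, 6]
r2 m[M→φ1] = [8, 5]
r2 m[M→φ6] = [6, 7]
r2 m[H→φ0] = [1, 1]
r3 m[φ0→S] = [8, 8]
r3 m[φ0→J] = [25088, 21952]
r3 m[φ0→H] = [21952, 25088]
r3 m[φ1→S] = [315, 144]
r3 m[φ1→L] = [125440, 172032]
r3 m[φ1→M] = [107520, 225792]
r3 m[φ2→S] = [35, 40]
r3 m[φ2→D] = [25088, 10752]
r3 m[φ3→Q] = [30, 63]
r3 m[φ3→L] = [9, 5]
r3 m[φ4→S] = [8, 9]
r3 m[φ4→K] = [25088, 12544]
r3 m[φ5→S] = [8, 6]
r3 m[φ5→P] = [25088, 25088]
r3 m[φ6→M] = [8, 5]
r3 m[φ7→D] = [5, 5]
r3 m[S→φ0] = [3136, 1728]
r3 m[S→φ1] = [3584, 3456]
r3 m[S→φ2] = [3584, 1728]
r3 m[S→φ4] = [3136, 1536]
r3 m[S→φ5] = [3136, 2304]
r3 m[Q→φ3] = [1, 1]
r3 m[J→φ0] = [1, 1]
r3 m[P→φ5] = [1, 1]
r3 m[D→φ2] = [5, 5]
r3 m[D→φ7] = [8, 3]
r3 m[K→φ4] = [1, 1]
r3 m[L→φ1] = [9, 5]
r3 m[L→φ3] = [7, 6]
r3 m[M→φ1] = [8, 5]
r3 m[M→φ6] = [6, 7]
r3 m[H→φ0] = [1, 1]
r4 m[φ0→S] = [8, 8]
r4 m[φ0→J] = [25088, 21952]
r4 m[φ0→H] = [21952, 25088]
r4 m[φ1→S] = [315, 144]
r4 m[φ1→L] = [125440, 172032]
r4 m[φ1→M] = [107520, 225792]
r4 m[φ2→S] = [35, 40]
r4 m[φ2→D] = [25088, 10752]
r4 m[φ3→Q] = [30, 63]
r4 m[φ3→L] = [9, 5]
r4 m[φ4→S] = [8, 9]
r4 m[φ4→K] = [25088, 12544]
r4 m[φ5→S] = [8, 6]
r4 m[φ5→P] = [25088, 25088]
r4 m[φ6→M] = [8, 5]
r4 m[φ7→D] = [5, 5]
r4 m[S→φ0] = [705600, 311040]
r4 m[S→φ1] = [17920, 17280]
r4 m[S→φ2] = [161280, 62208]
r4 m[S→φ4] = [705600, 276480]
r4 m[S→φ5] = [705600, 414720]
r4 m[Q→φ3] = [1, 1]
r4 m[J→φ0] = [1, 1]
r4 m[P→φ5] = [1, 1]
r4 m[D→φ2] = [5, 5]
r4 m[D→φ7] = [25088, 10752]
r4 m[K→φ4] = [1, 1]
r4 m[L→φ1] = [9, 5]
r4 m[L→φ3] = [125440, 172032]
r4 m[M→φ1] = [8, 5]
r4 m[M→φ6] = [107520, 225792]
r4 m[H→φ0] = [1, 1]
r5 m[φ0→S] = [8, 8]
r5 m[φ0→J] = [5644800, 4939200]
r5 m[φ0→H] = [4939200, 5644800]
r5 m[φ1→S] = [315, 144]
r5 m[φ1→L] = [627200, 860160]
r5 m[φ1→M] = [537600, 1128960]
r5 m[φ2→S] = [35, 40]
r5 m[φ2→D] = [1128960, 483840]
r5 m[φ3→Q] = [860160, 1128960]
r5 m[φ3→L] = [9, 5]
r5 m[φ4→S] = [8, 9]
r5 m[φ4→K] = [5644800, 2822400]
r5 m[φ5→S] = [8, 6]
r5 m[φ5→P] = [5644800, 5644800]
r5 m[φ6→M] = [8, 5]
r5 m[φ7→D] = [5, 5]
r5 m[S→φ0] = [705600, 311040]
r5 m[S→φ1] = [17920, 17280]
r5 m[S→φ2] = [161280, 62208]
r5 m[S→φ4] = [705600, 276480]
r5 m[S→φ5] = [705600, 414720]
r5 m[Q→φ3] = [1, 1]
r5 m[J→φ0] = [1, 1]
r5 m[P→φ5] = [1, 1]
r5 m[D→φ2] = [5, 5]
r5 m[D→φ7] = [25088, 10752]
r5 m[K→φ4] = [1, 1]
r5 m[L→φ1] = [9, 5]
r5 m[L→φ3] = [125440, 172032]
r5 m[M→φ1] = [8, 5]
r5 m[M→φ6] = [107520, 225792]
r5 m[H→φ0] = [1, 1]
r6 m[φ0→S] = [8, 8]
r6 m[φ0→J] = [5644800, 4939200]
r6 m[φ0→H] = [4939200, 5644800]
r6 m[φ1→S] = [315, 144]
r6 m[φ1→L] = [627200, 860160]
r6 m[φ1→M] = [537600, 1128960]
r6 m[φ2→S] = [35, 40]
r6 m[φ2→D] = [1128960, 483840]
r6 m[φ3→Q] = [860160, 1128960]
r6 m[φ3→L] = [9, 5]
r6 m[φ4→S] = [8, 9]
r6 m[φ4→K] = [5644800, 2822400]
r6 m[φ5→S] = [8, 6]
r6 m[φ5→P] = [5644800, 5644800]
r6 m[φ6→M] = [8, 5]
r6 m[φ7→D] = [5, 5]
r6 m[S→φ0] = [705600, 311040]
r6 m[S→φ1] = [17920, 17280]
r6 m[S→φ2] = [161280, 62208]
r6 m[S→φ4] = [705600, 276480]
r6 m[S→φ5] = [705600, 414720]
r6 m[Q→φ3] = [1, 1]
r6 m[J→φ0] = [1, 1]
r6 m[P→φ5] = [1, 1]
r6 m[D→φ2] = [5, 5]
r6 m[D→φ7] = [1128960, 483840]
r6 m[K→φ4] = [1, 1]
r6 m[L→φ1] = [9, 5]
r6 m[L→φ3] = [627200, 860160]
r6 m[M→φ1] = [8, 5]
r6 m[M→φ6] = [537600, 1128960]
r6 m[H→φ0] = [1, 1]
r7 m[φ0→S] = [8, 8]
r7 m[φ0→J] = [5644800, 4939200]
r7 m[φ0→H] = [4939200, 5644800]
r7 m[φ1→S] = [315, 144]
r7 m[φ1→L] = [627200, 860160]
r7 m[φ1→M] = [537600, 1128960]
r7 m[φ2→S] = [35, 40]
r7 m[φ2→D] = [1128960, 483840]
r7 m[φ3→Q] = [4300800, 5644800]
r7 m[φ3→L] = [9, 5]
r7 m[φ4→S] = [8, 9]
r7 m[φ4→K] = [5644800, 2822400]
r7 m[φ5→S] = [8, 6]
r7 m[φ5→P] = [5644800, 5644800]
r7 m[φ6→M] = [8, 5]
r7 m[φ7→D] = [5, 5]
r7 m[S→φ0] = [705600, 311040]
r7 m[S→φ1] = [17920, 17280]
r7 m[S→φ2] = [161280, 62208]
r7 m[S→φ4] = [705600, 276480]
r7 m[S→φ5] = [705600, 414720]
r7 m[Q→φ3] = [1, 1]
r7 m[J→φ0] = [1, 1]
r7 m[P→φ5] = [1, 1]
r7 m[D→φ2] = [5, 5]
r7 m[D→φ7] = [1128960, 483840]
r7 m[K→φ4] = [1, 1]
r7 m[L→φ1] = [9, 5]
r7 m[L→φ3] = [627200, 860160]
r7 m[M→φ1] = [8, 5]
r7 m[M→φ6] = [537600, 1128960]
r7 m[H→φ0] = [1, 1]
r8 m[φ0→S] = [8, 8]
r8 m[φ0→J] = [5644800, 4939200]
r8 m[φ0→H] = [4939200, 5644800]
r8 m[φ1→S] = [315, 144]
r8 m[φ1→L] = [627200, 860160]
r8 m[φ1→M] = [537600, 1128960]
r8 m[φ2→S] = [35, 40]
r8 m[φ2→D] = [1128960, 483840]
r8 m[φ3→Q] = [4300800, 5644800]
r8 m[φ3→L] = [9, 5]
r8 m[φ4→S] = [8, 9]
r8 m[φ4→K] = [5644800, 2822400]
r8 m[φ5→S] = [8, 6]
r8 m[φ5→P] = [5644800, 5644800]
r8 m[φ6→M] = [8, 5]
r8 m[φ7→D] = [5, 5]
r8 m[S→φ0] = [705600, 311040]
r8 m[S→φ1] = [17920, 17280]
r8 m[S→φ2] = [161280, 62208]
r8 m[S→φ4] = [705600, 276480]
r8 m[S→φ5] = [705600, 414720]
r8 m[Q→φ3] = [1, 1]
r8 m[J→φ0] = [1, 1]
r8 m[P→φ5] = [1, 1]
r8 m[D→φ2] = [5, 5]
r8 m[D→φ7] = [1128960, 483840]
r8 m[K→φ4] = [1, 1]
r8 m[L→φ1] = [9, 5]
r8 m[L→φ3] = [627200, 860160]
r8 m[M→φ1] = [8, 5]
r8 m[M→φ6] = [537600, 1128960]
r8 m[H→φ0] = [1, 1]
fixed point reached at round 8
b[J] = ⊗ incoming = [5644800, 4939200]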